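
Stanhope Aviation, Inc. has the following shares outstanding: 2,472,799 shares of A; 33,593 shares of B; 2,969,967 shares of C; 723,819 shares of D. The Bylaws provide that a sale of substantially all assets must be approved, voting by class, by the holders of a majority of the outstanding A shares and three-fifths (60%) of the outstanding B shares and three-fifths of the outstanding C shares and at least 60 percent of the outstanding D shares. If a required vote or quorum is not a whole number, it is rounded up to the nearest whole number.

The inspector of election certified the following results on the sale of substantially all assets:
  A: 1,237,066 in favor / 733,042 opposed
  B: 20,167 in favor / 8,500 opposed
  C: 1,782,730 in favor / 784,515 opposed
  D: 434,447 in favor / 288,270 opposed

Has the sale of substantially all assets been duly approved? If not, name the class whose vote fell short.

A: a majority of 2472799 is 1236400; 1,236,400 required, 1,237,066 in favor — approved.
B: 3/5 of 33593 = 20155.80, rounded up to 20156; 20,156 required, 20,167 in favor — approved.
C: 3/5 of 2969967 = 1781980.20, rounded up to 1781981; 1,781,981 required, 1,782,730 in favor — approved.
D: 3/5 of 723819 = 434291.40, rounded up to 434292; 434,292 required, 434,447 in favor — approved.

Approved — every class gave the required vote.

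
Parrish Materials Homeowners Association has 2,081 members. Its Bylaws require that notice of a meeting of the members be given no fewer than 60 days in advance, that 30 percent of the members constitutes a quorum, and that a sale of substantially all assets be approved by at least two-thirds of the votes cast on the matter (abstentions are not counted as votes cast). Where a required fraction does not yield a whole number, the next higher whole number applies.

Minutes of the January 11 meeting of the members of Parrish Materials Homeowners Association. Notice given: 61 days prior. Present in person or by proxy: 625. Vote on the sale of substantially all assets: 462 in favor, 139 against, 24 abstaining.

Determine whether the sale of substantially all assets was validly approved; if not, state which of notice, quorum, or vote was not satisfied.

Notice: 61 days given; 60 required. Satisfied.
Quorum: 30% of 2,081 = 624.30, rounded up to 625; 625 present. Satisfied.
Vote: requires two-thirds of the votes cast (625 − 24 abstaining = 601); 2/3 of 601 = 400.67, rounded up to 401, so 401 needed; 462 in favor. Satisfied.

Valid — all requirements satisfied.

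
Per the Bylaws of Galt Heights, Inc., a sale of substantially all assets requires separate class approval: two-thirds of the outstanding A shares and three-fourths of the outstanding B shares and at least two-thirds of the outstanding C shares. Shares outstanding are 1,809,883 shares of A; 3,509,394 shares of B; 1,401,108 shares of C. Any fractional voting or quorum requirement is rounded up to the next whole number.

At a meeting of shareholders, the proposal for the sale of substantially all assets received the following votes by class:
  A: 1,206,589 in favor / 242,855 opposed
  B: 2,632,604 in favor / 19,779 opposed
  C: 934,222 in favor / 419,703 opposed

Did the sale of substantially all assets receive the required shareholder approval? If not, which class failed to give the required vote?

Approved — every class gave the required vote.

A: 2/3 of 1809883 = 1206588.67, rounded up to 1206589; 1,206,589 required, 1,206,589 in favor — approved.
B: 3/4 of 3509394 = 2632045.50, rounded up to 2632046; 2,632,046 required, 2,632,604 in favor — approved.
C: 2/3 of 1401108 = 934072; 934,072 required, 934,222 in favor — approved.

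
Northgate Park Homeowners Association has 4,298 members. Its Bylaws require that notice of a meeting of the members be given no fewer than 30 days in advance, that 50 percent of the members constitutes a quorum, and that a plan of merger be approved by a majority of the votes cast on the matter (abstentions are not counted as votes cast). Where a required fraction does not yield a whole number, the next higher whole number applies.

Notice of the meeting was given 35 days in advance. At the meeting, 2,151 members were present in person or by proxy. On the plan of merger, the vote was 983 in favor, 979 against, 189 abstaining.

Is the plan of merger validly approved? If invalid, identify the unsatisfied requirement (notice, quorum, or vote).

Notice: 35 days given; 30 required. Satisfied.
Quorum: 50% of 4,298 = 2,149; 2,151 present. Satisfied.
Vote: requires a majority of the votes cast (2,151 − 189 abstaining = 1,962); a majority of 1962 is 982, so 982 needed; 983 in favor. Satisfied.

Valid — all requirements satisfied.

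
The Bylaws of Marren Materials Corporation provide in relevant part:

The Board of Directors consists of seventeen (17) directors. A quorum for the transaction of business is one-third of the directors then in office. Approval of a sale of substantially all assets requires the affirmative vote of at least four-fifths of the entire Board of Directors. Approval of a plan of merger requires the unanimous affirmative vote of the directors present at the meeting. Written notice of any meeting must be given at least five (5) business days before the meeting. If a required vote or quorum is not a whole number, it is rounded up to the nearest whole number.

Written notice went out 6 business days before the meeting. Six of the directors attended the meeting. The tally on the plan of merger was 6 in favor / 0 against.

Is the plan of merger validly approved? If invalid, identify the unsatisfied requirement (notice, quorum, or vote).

Valid — all requirements satisfied.

Notice: 6 business days given; 5 required (6 ≥ 5). Satisfied.
Quorum: 6 present; quorum is 6. Satisfied.
Vote: the plan of merger requires the unanimous vote of the directors present (6). Unanimous means all 6, so 6 affirmative votes are needed; 6 voted in favor. Satisfied.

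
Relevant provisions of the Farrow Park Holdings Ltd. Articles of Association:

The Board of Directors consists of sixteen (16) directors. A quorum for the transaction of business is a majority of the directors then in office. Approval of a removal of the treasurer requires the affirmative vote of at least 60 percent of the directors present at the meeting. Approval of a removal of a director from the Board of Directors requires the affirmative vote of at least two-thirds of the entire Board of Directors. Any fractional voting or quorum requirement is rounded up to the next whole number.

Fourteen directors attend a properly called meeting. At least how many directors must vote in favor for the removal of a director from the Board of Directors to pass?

11

The removal of a director from the Board of Directors requires two-thirds of the entire Board of Directors (16).
2/3 of 16 = 10.67, rounded up to 11.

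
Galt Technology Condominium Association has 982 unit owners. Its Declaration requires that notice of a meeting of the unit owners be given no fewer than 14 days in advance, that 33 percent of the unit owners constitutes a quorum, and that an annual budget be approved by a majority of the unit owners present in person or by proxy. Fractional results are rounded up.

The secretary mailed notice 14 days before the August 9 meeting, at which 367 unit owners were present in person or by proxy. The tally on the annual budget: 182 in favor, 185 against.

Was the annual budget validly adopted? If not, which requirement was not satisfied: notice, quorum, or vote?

Notice: 14 days given; 14 required. Satisfied.
Quorum: 33% of 982 = 324.06, rounded up to 325; 367 present. Satisfied.
Vote: requires a majority of those present (367); a majority of 367 is 184, so 184 needed; 182 in favor. Not satisfied.

Invalid — vote requirement not satisfied.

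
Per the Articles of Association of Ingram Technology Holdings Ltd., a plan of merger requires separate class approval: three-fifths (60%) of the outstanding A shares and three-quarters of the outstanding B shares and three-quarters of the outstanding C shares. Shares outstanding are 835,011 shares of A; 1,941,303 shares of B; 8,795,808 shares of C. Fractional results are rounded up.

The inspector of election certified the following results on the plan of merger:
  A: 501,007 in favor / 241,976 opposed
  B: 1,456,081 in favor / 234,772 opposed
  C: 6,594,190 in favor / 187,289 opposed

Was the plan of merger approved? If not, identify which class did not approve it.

A: 3/5 of 835011 = 501006.60, rounded up to 501007; 501,007 required, 501,007 in favor — approved.
B: 3/4 of 1941303 = 1455977.25, rounded up to 1455978; 1,455,978 required, 1,456,081 in favor — approved.
C: 3/4 of 8795808 = 6596856; 6,596,856 required, 6,594,190 in favor — not approved.

Not approved — the C shares did not give the required vote.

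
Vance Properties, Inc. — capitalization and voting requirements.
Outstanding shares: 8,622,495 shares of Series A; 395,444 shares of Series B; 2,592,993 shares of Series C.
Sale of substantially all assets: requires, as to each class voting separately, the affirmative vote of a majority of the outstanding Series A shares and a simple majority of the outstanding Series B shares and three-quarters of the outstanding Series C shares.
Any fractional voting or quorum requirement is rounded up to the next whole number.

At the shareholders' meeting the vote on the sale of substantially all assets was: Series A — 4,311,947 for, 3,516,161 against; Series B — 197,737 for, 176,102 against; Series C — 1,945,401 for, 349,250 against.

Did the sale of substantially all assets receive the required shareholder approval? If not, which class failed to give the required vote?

Series A: a majority of 8622495 is 4311248; 4,311,248 required, 4,311,947 in favor — approved.
Series B: a majority of 395444 is 197723; 197,723 required, 197,737 in favor — approved.
Series C: 3/4 of 2592993 = 1944744.75, rounded up to 1944745; 1,944,745 required, 1,945,401 in favor — approved.

Approved — every class gave the required vote.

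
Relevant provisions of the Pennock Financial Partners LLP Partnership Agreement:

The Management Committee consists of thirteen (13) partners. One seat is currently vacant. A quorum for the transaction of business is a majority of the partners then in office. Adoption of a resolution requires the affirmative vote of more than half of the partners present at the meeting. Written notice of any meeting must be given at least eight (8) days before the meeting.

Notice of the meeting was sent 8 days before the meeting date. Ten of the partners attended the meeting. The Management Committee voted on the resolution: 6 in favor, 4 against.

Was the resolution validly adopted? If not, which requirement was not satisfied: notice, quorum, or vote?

Notice: 8 days given; 8 required (8 ≥ 8). Satisfied.
Quorum: 10 present; quorum is 7. Satisfied.
Vote: the resolution requires a majority of the partners present (10). A majority of 10 is 6, so 6 affirmative votes are needed; 6 voted in favor. Satisfied.

Valid — all requirements satisfied.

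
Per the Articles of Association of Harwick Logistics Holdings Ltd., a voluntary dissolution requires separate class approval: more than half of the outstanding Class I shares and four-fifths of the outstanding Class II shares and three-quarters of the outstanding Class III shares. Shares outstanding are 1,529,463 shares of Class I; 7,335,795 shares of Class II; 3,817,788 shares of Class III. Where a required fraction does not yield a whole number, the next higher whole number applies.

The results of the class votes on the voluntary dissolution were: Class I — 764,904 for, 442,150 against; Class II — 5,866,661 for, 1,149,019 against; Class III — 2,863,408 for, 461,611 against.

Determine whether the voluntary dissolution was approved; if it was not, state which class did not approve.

Not approved — the Class II shares did not give the required vote.

Class I: a majority of 1529463 is 764732; 764,732 required, 764,904 in favor — approved.
Class II: 4/5 of 7335795 = 5868636; 5,868,636 required, 5,866,661 in favor — not approved.
Class III: 3/4 of 3817788 = 2863341; 2,863,341 required, 2,863,408 in favor — approved.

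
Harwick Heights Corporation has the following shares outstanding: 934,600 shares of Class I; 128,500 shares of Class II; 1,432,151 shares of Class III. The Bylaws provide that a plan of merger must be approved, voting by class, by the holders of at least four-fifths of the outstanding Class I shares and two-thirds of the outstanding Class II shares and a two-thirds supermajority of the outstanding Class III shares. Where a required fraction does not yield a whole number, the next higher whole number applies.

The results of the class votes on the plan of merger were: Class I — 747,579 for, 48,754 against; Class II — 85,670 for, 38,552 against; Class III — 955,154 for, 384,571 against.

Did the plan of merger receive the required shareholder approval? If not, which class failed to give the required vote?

Class I: 4/5 of 934600 = 747680; 747,680 required, 747,579 in favor — not approved.
Class II: 2/3 of 128500 = 85666.67, rounded up to 85667; 85,667 required, 85,670 in favor — approved.
Class III: 2/3 of 1432151 = 954767.33, rounded up to 954768; 954,768 required, 955,154 in favor — approved.

Not approved — the Class I shares did not give the required vote.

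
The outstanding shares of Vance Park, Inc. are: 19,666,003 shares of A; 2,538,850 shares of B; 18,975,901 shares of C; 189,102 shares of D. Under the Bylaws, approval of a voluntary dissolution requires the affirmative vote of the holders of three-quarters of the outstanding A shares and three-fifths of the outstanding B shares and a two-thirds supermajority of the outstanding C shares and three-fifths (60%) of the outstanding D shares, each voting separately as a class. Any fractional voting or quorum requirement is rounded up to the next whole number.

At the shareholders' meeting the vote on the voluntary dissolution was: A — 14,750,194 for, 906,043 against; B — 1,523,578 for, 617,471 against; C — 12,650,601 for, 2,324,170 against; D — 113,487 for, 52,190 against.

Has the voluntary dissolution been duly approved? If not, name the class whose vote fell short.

A: 3/4 of 19666003 = 14749502.25, rounded up to 14749503; 14,749,503 required, 14,750,194 in favor — approved.
B: 3/5 of 2538850 = 1523310; 1,523,310 required, 1,523,578 in favor — approved.
C: 2/3 of 18975901 = 12650600.67, rounded up to 12650601; 12,650,601 required, 12,650,601 in favor — approved.
D: 3/5 of 189102 = 113461.20, rounded up to 113462; 113,462 required, 113,487 in favor — approved.

Approved — every class gave the required vote.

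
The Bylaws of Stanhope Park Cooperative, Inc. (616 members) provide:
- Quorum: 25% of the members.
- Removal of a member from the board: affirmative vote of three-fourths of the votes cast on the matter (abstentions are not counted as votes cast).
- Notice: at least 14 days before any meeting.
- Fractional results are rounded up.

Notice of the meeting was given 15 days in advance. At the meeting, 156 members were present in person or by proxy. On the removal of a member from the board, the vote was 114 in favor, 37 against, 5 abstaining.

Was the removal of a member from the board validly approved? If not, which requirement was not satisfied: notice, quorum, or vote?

Valid — all requirements satisfied.

Notice: 15 days given; 14 required. Satisfied.
Quorum: 25% of 616 = 154; 156 present. Satisfied.
Vote: requires three-fourths of the votes cast (156 − 5 abstaining = 151); 3/4 of 151 = 113.25, rounded up to 114, so 114 needed; 114 in favor. Satisfied.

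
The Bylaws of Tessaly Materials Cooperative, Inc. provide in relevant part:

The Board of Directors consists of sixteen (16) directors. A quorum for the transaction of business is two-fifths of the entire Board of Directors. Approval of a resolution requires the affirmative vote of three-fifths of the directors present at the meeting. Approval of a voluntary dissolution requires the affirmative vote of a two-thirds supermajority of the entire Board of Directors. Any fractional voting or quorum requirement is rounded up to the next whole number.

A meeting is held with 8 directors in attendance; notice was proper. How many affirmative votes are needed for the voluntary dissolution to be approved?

The voluntary dissolution requires two-thirds of the entire Board of Directors (16).
2/3 of 16 = 10.67, rounded up to 11.
(Only 8 can vote, so the voluntary dissolution cannot pass at this meeting, but the required vote is still 11.)

11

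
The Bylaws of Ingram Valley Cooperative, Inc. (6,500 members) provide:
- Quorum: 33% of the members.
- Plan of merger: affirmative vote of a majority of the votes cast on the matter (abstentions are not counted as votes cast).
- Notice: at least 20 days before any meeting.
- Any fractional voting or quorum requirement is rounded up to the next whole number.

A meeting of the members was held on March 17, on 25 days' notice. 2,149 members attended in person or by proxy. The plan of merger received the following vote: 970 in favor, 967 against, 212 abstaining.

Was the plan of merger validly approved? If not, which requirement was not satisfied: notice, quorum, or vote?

Notice: 25 days given; 20 required. Satisfied.
Quorum: 33% of 6,500 = 2,145; 2,149 present. Satisfied.
Vote: requires a majority of the votes cast (2,149 − 212 abstaining = 1,937); a majority of 1937 is 969, so 969 needed; 970 in favor. Satisfied.

Valid — all requirements satisfied.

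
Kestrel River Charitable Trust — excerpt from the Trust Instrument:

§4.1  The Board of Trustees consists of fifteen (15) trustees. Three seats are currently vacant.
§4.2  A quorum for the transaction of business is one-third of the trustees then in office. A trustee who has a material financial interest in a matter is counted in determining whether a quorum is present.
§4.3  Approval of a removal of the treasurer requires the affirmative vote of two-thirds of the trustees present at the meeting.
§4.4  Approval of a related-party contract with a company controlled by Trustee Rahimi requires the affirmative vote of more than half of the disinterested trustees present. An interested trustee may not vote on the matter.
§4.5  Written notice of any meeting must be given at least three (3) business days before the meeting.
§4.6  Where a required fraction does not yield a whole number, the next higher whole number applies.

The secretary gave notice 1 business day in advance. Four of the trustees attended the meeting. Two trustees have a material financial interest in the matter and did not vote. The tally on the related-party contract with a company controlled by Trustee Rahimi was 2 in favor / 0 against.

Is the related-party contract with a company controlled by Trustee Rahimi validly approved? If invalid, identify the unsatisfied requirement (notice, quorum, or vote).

Invalid — notice requirement not satisfied.

Notice: 1 business day given; 3 required (1 < 3). Not satisfied.
Quorum: 4 present (interested trustees count toward quorum); quorum is 4. Satisfied.
Vote: the related-party contract with a company controlled by Trustee Rahimi requires a majority of the disinterested trustees present (4 − 2 = 2). A majority of 2 is 2, so 2 affirmative votes are needed; 2 voted in favor. Satisfied.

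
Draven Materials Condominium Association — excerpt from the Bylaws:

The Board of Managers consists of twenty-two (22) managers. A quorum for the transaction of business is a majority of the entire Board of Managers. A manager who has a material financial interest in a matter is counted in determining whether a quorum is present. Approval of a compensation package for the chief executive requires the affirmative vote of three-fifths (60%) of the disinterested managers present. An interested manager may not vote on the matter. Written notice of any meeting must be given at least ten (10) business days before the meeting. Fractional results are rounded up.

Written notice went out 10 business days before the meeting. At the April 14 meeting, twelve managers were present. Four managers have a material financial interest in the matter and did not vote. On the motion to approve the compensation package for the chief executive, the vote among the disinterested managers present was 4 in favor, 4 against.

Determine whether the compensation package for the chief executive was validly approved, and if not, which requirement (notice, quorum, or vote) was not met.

Notice: 10 business days given; 10 required (10 ≥ 10). Satisfied.
Quorum: 12 present (interested managers count toward quorum); quorum is 12. Satisfied.
Vote: the compensation package for the chief executive requires three-fifths of the disinterested managers present (12 − 4 = 8). 3/5 of 8 = 4.80, rounded up to 5, so 5 affirmative votes are needed; 4 voted in favor. Not satisfied.

Invalid — vote requirement not satisfied.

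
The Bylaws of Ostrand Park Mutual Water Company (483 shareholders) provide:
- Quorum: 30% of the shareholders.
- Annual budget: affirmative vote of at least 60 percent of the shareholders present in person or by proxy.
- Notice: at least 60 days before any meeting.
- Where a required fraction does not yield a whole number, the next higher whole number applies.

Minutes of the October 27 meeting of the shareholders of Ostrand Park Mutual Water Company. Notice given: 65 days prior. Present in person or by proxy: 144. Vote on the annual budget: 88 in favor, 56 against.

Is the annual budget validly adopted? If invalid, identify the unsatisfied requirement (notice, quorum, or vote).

Invalid — quorum requirement not satisfied.

Notice: 65 days given; 60 required. Satisfied.
Quorum: 30% of 483 = 144.90, rounded up to 145; 144 present. Not satisfied.
Vote: requires three-fifths of those present (144); 3/5 of 144 = 86.40, rounded up to 87, so 87 needed; 88 in favor. Satisfied.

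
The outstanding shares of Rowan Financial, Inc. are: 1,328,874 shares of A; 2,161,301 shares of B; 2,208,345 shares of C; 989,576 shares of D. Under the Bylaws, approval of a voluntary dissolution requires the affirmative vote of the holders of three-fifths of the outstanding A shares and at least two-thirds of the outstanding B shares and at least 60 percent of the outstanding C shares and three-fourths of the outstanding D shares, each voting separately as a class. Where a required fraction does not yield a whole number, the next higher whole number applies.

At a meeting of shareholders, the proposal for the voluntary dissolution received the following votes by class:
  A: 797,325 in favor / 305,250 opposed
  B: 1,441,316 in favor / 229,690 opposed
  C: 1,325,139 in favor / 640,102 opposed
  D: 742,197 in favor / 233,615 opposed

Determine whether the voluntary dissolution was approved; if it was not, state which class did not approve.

A: 3/5 of 1328874 = 797324.40, rounded up to 797325; 797,325 required, 797,325 in favor — approved.
B: 2/3 of 2161301 = 1440867.33, rounded up to 1440868; 1,440,868 required, 1,441,316 in favor — approved.
C: 3/5 of 2208345 = 1325007; 1,325,007 required, 1,325,139 in favor — approved.
D: 3/4 of 989576 = 742182; 742,182 required, 742,197 in favor — approved.

Approved — every class gave the required vote.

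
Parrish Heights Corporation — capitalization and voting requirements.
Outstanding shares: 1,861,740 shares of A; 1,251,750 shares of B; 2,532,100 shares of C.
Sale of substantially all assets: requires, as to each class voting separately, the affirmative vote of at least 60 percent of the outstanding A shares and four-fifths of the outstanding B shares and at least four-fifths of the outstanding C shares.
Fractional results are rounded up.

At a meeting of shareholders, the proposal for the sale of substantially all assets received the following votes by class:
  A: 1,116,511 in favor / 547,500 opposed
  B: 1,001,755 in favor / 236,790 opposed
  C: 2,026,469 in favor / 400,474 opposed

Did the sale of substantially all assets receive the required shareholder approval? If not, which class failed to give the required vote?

A: 3/5 of 1861740 = 1117044; 1,117,044 required, 1,116,511 in favor — not approved.
B: 4/5 of 1251750 = 1001400; 1,001,400 required, 1,001,755 in favor — approved.
C: 4/5 of 2532100 = 2025680; 2,025,680 required, 2,026,469 in favor — approved.

Not approved — the A shares did not give the required vote.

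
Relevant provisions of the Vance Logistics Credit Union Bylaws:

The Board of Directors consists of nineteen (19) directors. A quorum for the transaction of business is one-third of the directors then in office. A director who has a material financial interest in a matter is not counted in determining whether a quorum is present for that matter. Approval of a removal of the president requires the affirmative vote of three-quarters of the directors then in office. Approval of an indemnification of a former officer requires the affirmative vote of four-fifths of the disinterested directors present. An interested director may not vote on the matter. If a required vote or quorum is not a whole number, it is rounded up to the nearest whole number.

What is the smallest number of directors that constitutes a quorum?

1/3 of 19 = 6.33, rounded up to 7.

7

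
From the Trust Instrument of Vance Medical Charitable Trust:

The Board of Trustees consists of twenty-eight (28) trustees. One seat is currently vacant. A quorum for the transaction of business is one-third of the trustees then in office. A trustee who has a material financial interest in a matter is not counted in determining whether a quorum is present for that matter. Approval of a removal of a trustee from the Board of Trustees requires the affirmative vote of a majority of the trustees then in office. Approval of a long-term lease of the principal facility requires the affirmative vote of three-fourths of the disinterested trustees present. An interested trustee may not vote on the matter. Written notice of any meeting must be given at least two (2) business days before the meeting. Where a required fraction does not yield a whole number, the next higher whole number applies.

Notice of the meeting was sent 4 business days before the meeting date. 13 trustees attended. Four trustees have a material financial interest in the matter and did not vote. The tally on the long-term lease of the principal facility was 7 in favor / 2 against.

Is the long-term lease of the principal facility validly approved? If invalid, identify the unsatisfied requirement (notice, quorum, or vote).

Valid — all requirements satisfied.

Notice: 4 business days given; 2 required (4 ≥ 2). Satisfied.
Quorum: 13 present, but the 4 interested trustees do not count, leaving 9. Quorum is 9. Satisfied.
Vote: the long-term lease of the principal facility requires three-fourths of the disinterested trustees present (13 − 4 = 9). 3/4 of 9 = 6.75, rounded up to 7, so 7 affirmative votes are needed; 7 voted in favor. Satisfied.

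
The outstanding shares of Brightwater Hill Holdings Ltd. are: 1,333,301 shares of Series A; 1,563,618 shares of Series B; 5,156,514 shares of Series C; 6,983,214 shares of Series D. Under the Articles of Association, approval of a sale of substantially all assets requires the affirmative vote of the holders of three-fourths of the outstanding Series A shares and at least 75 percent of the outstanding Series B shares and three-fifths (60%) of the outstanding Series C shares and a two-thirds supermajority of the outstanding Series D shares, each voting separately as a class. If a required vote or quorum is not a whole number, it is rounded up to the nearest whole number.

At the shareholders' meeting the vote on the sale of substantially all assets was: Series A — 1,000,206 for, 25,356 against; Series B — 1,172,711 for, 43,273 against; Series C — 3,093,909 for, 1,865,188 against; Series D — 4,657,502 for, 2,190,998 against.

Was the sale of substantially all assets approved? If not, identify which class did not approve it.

Not approved — the Series B shares did not give the required vote.

Series A: 3/4 of 1333301 = 999975.75, rounded up to 999976; 999,976 required, 1,000,206 in favor — approved.
Series B: 3/4 of 1563618 = 1172713.50, rounded up to 1172714; 1,172,714 required, 1,172,711 in favor — not approved.
Series C: 3/5 of 5156514 = 3093908.40, rounded up to 3093909; 3,093,909 required, 3,093,909 in favor — approved.
Series D: 2/3 of 6983214 = 4655476; 4,655,476 required, 4,657,502 in favor — approved.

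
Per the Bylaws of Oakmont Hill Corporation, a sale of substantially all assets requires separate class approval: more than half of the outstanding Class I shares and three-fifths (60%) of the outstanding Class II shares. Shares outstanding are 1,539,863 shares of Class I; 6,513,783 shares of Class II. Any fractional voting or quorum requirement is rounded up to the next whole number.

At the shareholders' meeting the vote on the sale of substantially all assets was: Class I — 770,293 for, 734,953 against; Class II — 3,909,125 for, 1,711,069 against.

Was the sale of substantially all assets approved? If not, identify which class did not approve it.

Approved — every class gave the required vote.

Class I: a majority of 1539863 is 769932; 769,932 required, 770,293 in favor — approved.
Class II: 3/5 of 6513783 = 3908269.80, rounded up to 3908270; 3,908,270 required, 3,909,125 in favor — approved.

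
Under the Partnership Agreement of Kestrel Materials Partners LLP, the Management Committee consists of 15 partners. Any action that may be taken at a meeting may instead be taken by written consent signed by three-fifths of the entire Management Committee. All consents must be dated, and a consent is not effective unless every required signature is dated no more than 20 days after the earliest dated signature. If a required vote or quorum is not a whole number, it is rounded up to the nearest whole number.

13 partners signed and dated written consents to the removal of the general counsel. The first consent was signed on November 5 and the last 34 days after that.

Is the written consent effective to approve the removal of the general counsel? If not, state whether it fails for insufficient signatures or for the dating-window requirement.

Not effective — dating-window requirement not satisfied.

Signatures required: three-fifths of 15 — 3/5 of 15 = 9, so 9 needed; 13 signed. Sufficient.
Dating window: the latest signature is 34 days after the earliest; the limit is 20 days. Outside the window.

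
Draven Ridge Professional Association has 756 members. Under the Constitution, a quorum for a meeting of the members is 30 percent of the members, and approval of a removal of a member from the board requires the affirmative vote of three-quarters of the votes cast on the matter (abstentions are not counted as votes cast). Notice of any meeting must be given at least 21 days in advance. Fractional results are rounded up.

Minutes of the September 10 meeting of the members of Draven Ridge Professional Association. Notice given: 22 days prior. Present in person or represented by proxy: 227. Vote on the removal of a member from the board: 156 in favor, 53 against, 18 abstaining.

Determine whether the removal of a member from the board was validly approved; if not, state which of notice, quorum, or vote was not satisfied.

Notice: 22 days given; 21 required. Satisfied.
Quorum: 30% of 756 = 226.80, rounded up to 227; 227 present. Satisfied.
Vote: requires three-fourths of the votes cast (227 − 18 abstaining = 209); 3/4 of 209 = 156.75, rounded up to 157, so 157 needed; 156 in favor. Not satisfied.

Invalid — vote requirement not satisfied.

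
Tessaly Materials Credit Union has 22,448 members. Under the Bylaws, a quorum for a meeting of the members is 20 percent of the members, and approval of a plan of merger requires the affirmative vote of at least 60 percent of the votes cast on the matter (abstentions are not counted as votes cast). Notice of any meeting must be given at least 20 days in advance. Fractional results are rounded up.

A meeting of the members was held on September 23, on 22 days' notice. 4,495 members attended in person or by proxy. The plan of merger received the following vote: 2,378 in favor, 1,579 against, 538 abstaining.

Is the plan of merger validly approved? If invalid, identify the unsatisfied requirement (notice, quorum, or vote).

Valid — all requirements satisfied.

Notice: 22 days given; 20 required. Satisfied.
Quorum: 20% of 22,448 = 4,489.60, rounded up to 4,490; 4,495 present. Satisfied.
Vote: requires three-fifths of the votes cast (4,495 − 538 abstaining = 3,957); 3/5 of 3957 = 2374.20, rounded up to 2375, so 2,375 needed; 2,378 in favor. Satisfied.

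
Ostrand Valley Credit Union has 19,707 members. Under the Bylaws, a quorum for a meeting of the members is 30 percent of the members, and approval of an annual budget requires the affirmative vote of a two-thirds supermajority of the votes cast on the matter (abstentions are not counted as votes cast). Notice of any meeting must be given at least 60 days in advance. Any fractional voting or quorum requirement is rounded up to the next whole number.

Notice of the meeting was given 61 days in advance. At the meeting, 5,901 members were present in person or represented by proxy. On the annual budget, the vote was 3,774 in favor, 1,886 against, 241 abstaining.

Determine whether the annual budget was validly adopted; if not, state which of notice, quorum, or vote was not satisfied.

Invalid — quorum requirement not satisfied.

Notice: 61 days given; 60 required. Satisfied.
Quorum: 30% of 19,707 = 5,912.10, rounded up to 5,913; 5,901 present. Not satisfied.
Vote: requires two-thirds of the votes cast (5,901 − 241 abstaining = 5,660); 2/3 of 5660 = 3773.33, rounded up to 3774, so 3,774 needed; 3,774 in favor. Satisfied.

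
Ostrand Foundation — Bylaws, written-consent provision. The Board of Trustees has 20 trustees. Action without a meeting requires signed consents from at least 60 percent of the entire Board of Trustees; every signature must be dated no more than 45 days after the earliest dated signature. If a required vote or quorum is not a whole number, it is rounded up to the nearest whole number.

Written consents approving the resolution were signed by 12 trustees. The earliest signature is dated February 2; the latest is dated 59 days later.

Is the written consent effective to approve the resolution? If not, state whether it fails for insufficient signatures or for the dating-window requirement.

Signatures required: at least 60 percent of 20 — 3/5 of 20 = 12, so 12 needed; 12 signed. Sufficient.
Dating window: the latest signature is 59 days after the earliest; the limit is 45 days. Outside the window.

Not effective — dating-window requirement not satisfied.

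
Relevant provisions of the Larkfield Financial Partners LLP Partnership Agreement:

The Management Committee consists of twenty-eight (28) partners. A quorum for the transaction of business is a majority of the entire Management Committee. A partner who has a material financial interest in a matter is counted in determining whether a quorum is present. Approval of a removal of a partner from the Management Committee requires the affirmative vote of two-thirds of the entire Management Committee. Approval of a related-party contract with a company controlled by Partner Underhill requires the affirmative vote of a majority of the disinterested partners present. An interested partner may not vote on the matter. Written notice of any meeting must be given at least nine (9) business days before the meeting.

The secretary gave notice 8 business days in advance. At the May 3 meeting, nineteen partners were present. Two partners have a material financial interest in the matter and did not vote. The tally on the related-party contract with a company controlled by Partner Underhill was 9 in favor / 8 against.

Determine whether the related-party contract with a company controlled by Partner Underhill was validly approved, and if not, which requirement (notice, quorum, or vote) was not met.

Invalid — notice requirement not satisfied.

Notice: 8 business days given; 9 required (8 < 9). Not satisfied.
Quorum: 19 present (interested partners count toward quorum); quorum is 15. Satisfied.
Vote: the related-party contract with a company controlled by Partner Underhill requires a majority of the disinterested partners present (19 − 2 = 17). A majority of 17 is 9, so 9 affirmative votes are needed; 9 voted in favor. Satisfied.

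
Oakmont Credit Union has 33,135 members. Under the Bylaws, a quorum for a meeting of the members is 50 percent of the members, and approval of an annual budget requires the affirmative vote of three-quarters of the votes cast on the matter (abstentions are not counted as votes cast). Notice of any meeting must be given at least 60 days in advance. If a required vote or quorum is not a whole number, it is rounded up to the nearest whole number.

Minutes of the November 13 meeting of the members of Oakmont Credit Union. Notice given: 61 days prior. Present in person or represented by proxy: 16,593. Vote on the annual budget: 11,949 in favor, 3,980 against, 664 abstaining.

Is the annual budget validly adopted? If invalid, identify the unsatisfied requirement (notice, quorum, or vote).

Notice: 61 days given; 60 required. Satisfied.
Quorum: 50% of 33,135 = 16,567.50, rounded up to 16,568; 16,593 present. Satisfied.
Vote: requires three-fourths of the votes cast (16,593 − 664 abstaining = 15,929); 3/4 of 15929 = 11946.75, rounded up to 11947, so 11,947 needed; 11,949 in favor. Satisfied.

Valid — all requirements satisfied.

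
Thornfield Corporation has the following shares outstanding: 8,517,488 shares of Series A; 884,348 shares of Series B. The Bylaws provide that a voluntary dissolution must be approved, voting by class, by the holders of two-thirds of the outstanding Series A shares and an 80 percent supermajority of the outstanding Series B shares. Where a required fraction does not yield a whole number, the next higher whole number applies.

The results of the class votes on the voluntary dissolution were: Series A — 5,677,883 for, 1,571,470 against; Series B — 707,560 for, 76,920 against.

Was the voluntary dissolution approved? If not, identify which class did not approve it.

Series A: 2/3 of 8517488 = 5678325.33, rounded up to 5678326; 5,678,326 required, 5,677,883 in favor — not approved.
Series B: 4/5 of 884348 = 707478.40, rounded up to 707479; 707,479 required, 707,560 in favor — approved.

Not approved — the Series A shares did not give the required vote.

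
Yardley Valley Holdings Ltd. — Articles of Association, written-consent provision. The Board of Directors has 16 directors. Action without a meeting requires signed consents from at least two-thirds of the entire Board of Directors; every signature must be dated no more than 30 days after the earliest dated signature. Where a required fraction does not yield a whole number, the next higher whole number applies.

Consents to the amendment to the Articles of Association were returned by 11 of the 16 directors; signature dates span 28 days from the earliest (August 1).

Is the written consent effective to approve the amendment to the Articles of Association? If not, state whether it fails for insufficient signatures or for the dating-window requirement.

Effective — both the signature and dating-window requirements are satisfied.

Signatures required: at least two-thirds of 16 — 2/3 of 16 = 10.67, rounded up to 11, so 11 needed; 11 signed. Sufficient.
Dating window: the latest signature is 28 days after the earliest; the limit is 30 days. Within the window.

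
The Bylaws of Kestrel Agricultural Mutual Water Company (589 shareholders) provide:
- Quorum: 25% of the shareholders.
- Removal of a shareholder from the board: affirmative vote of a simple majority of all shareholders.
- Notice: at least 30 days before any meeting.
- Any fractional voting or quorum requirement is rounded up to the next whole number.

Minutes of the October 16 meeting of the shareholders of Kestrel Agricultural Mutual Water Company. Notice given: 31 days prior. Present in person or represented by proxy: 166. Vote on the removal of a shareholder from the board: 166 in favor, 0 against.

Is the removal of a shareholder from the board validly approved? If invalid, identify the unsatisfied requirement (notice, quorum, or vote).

Notice: 31 days given; 30 required. Satisfied.
Quorum: 25% of 589 = 147.25, rounded up to 148; 166 present. Satisfied.
Vote: requires a majority of all shareholders (589); a majority of 589 is 295, so 295 needed; 166 in favor. Not satisfied.

Invalid — vote requirement not satisfied.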